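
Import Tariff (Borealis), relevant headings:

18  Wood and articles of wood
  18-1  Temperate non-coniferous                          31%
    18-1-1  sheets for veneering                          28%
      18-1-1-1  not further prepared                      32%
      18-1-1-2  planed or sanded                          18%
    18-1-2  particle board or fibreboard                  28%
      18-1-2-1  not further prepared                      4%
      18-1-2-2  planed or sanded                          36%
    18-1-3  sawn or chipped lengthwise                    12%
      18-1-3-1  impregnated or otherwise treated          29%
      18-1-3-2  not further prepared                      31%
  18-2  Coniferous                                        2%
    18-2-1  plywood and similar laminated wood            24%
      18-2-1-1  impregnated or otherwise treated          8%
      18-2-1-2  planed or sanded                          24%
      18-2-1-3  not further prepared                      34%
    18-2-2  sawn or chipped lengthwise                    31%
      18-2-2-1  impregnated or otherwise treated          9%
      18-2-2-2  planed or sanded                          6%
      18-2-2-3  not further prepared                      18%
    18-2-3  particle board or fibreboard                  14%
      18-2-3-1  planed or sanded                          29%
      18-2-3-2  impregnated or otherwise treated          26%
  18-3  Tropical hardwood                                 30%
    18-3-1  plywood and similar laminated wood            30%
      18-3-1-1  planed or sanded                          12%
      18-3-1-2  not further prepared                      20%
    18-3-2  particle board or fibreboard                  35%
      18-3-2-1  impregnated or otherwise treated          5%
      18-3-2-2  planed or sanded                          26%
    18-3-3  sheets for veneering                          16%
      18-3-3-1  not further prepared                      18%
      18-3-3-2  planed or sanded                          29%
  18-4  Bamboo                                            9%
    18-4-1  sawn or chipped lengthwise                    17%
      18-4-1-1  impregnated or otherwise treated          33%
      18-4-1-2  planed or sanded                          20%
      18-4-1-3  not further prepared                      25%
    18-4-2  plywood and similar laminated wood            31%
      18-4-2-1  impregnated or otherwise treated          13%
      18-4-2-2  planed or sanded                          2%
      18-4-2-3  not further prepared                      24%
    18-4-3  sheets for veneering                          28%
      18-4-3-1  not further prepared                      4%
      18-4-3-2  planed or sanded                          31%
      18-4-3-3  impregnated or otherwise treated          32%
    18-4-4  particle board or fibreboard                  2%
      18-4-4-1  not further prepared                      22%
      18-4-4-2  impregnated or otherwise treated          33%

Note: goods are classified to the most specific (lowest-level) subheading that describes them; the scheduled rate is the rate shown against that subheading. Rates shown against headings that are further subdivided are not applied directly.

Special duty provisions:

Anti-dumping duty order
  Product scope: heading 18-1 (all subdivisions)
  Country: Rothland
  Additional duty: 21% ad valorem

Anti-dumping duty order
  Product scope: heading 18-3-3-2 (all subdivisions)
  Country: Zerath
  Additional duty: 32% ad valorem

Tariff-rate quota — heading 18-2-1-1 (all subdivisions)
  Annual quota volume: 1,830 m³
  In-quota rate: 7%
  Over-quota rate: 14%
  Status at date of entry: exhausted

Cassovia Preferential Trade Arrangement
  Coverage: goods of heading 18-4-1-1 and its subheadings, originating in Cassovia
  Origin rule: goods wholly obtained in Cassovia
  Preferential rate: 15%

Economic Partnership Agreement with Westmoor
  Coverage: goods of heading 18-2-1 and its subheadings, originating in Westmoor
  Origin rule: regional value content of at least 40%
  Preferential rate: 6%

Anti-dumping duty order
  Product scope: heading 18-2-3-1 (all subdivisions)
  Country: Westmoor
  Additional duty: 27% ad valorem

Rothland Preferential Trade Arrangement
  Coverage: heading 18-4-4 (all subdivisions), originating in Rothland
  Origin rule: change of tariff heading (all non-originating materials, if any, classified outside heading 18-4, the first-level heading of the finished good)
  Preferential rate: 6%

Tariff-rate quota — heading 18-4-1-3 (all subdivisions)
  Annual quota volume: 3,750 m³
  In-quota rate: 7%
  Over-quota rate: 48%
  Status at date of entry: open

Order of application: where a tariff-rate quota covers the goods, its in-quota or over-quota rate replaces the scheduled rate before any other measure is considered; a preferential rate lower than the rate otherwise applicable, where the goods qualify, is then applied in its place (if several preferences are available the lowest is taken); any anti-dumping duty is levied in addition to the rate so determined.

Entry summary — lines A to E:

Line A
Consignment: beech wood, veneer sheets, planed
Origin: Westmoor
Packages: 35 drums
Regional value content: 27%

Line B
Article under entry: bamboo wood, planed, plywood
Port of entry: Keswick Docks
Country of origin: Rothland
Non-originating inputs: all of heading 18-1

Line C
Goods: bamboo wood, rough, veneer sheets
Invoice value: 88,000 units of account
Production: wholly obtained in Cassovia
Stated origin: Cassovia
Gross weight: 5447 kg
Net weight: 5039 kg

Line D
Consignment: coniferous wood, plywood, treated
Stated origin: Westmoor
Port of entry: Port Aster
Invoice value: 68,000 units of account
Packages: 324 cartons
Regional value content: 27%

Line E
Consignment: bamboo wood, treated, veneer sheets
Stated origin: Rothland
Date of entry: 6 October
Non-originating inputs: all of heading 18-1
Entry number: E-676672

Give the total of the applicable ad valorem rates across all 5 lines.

70%

Line A: beech → 18-1; veneer sheets → 18-1-1; planed → 18-1-1-2. Scheduled 18%. Westmoor agreement on 18-2-1: 18-1-1-2 not covered. → 18%.
Line B: bamboo → 18-4; plywood → 18-4-2; planed → 18-4-2-2. Scheduled 2%. Rothland agreement on 18-4-4: 18-4-2-2 not covered. → 2%.
Line C: bamboo → 18-4; veneer sheets → 18-4-3; rough → 18-4-3-1. Scheduled 4%. Cassovia agreement on 18-4-1-1: 18-4-3-1 not covered. → 4%.
Line D: coniferous → 18-2; plywood → 18-2-1; treated → 18-2-1-1. Scheduled 8%. quota on 18-2-1-1 exhausted → over-quota 14%; Westmoor agreement on 18-2-1: RVC < 40%. → 14%.
Line E: bamboo → 18-4; veneer sheets → 18-4-3; treated → 18-4-3-3. Scheduled 32%. Rothland agreement on 18-4-4: 18-4-3-3 not covered. → 32%.
Sum: 18% + 2% + 4% + 14% + 32% = 70%.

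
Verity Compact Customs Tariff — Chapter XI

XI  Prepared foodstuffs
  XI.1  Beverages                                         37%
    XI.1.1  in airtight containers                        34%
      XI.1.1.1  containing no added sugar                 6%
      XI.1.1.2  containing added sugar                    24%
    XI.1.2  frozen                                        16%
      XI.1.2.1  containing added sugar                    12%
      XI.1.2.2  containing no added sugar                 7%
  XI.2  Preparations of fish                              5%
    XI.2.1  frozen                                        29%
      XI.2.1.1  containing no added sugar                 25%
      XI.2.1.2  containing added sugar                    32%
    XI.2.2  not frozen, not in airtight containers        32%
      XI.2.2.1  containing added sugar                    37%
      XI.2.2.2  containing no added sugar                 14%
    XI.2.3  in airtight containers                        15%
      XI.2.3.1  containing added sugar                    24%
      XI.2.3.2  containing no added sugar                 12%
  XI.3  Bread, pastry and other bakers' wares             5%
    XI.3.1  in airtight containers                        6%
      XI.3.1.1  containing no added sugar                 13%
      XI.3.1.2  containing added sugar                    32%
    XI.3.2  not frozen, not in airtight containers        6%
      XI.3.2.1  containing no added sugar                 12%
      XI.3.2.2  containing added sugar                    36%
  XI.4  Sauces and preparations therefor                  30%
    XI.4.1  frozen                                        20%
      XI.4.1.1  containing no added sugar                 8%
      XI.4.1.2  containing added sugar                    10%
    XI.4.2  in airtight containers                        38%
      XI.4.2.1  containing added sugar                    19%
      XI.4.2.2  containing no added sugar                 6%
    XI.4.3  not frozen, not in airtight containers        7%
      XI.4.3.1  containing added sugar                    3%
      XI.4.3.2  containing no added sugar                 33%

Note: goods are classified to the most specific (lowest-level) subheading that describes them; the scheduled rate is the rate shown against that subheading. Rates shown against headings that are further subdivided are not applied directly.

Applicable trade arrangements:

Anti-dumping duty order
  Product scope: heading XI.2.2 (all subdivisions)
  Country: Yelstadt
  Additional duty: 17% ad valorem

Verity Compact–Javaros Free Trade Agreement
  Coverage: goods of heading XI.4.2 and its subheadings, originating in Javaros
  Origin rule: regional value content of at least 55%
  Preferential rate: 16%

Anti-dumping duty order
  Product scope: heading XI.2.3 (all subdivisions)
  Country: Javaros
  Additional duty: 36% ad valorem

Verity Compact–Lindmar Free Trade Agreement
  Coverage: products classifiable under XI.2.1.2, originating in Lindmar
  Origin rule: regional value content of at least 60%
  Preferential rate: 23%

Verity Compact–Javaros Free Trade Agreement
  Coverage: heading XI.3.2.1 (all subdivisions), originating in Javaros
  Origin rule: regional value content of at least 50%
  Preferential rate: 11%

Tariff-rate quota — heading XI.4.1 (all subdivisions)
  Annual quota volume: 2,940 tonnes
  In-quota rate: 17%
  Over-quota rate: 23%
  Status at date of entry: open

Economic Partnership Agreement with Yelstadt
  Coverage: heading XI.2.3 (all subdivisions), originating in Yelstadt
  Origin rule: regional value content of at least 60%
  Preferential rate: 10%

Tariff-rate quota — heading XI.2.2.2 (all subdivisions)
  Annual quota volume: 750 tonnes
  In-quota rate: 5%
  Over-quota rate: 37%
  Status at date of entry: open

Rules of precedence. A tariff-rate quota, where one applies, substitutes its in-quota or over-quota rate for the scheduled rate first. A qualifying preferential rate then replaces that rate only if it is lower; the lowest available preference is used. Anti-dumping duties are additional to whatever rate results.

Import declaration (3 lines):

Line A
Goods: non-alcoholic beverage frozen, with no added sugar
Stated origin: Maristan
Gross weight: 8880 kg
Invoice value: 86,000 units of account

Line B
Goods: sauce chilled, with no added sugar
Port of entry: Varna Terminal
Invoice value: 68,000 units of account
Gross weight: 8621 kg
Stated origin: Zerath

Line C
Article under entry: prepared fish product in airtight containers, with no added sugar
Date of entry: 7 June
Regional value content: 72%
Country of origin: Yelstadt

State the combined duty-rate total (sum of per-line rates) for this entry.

50%

Line A: non-alcoholic beverage → XI.1; frozen → XI.1.2; with no added sugar → XI.1.2.2. Scheduled 7%. No special measure applies. → 7%.
Line B: sauce → XI.4; chilled → XI.4.3; with no added sugar → XI.4.3.2. Scheduled 33%. No special measure applies. → 33%.
Line C: prepared fish product → XI.2; in airtight containers → XI.2.3; with no added sugar → XI.2.3.2. Scheduled 12%. Yelstadt agreement on XI.2.3: RVC ≥ 60% → 10% available; preferential 10%. → 10%.
Sum: 7% + 33% + 10% = 50%.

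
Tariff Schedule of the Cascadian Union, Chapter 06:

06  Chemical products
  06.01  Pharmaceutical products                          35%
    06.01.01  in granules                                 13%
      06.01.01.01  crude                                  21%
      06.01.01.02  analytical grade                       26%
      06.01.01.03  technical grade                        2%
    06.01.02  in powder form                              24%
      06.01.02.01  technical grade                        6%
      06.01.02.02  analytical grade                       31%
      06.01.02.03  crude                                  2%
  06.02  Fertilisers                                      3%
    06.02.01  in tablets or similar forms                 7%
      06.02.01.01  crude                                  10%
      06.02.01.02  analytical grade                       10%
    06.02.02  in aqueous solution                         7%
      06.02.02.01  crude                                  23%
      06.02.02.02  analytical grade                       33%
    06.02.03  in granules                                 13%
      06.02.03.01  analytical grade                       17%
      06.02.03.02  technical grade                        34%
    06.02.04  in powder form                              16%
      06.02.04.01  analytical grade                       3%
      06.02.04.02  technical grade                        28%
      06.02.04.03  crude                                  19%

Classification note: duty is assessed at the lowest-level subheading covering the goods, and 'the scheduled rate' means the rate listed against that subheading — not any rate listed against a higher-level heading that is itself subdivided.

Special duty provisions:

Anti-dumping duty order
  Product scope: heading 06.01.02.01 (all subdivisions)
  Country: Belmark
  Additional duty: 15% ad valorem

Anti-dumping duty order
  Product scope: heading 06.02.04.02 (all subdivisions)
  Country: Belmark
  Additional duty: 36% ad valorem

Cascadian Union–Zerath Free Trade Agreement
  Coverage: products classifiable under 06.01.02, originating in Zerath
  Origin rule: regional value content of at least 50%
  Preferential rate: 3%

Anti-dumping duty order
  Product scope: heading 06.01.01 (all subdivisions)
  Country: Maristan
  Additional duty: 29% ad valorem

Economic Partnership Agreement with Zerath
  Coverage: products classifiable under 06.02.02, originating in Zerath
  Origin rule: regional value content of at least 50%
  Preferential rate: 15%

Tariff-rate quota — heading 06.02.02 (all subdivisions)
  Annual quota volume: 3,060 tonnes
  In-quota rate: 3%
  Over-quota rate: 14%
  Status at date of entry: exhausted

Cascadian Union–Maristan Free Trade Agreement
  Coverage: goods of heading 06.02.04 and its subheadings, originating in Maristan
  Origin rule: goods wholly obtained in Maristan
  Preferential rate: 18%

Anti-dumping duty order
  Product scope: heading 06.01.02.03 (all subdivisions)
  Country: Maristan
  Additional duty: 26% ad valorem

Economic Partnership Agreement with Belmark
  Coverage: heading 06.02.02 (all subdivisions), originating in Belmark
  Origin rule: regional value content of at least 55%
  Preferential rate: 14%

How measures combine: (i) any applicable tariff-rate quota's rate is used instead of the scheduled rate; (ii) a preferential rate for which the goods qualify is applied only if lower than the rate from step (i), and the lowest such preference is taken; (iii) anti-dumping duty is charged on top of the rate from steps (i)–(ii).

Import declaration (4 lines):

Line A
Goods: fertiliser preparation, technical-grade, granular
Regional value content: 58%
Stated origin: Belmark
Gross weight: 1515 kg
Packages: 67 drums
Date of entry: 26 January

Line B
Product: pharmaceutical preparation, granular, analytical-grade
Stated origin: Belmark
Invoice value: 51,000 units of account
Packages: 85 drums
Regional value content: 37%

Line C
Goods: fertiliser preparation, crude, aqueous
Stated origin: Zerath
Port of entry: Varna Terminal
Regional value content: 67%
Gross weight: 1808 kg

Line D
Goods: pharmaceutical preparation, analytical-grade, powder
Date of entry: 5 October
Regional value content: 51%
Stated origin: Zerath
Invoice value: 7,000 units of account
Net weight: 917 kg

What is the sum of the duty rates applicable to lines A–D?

77%

Line A: fertiliser → 06.02; granular → 06.02.03; technical-grade → 06.02.03.02. Scheduled 34%. Belmark agreement on 06.02.02: 06.02.03.02 not covered. → 34%.
Line B: pharmaceutical → 06.01; granular → 06.01.01; analytical-grade → 06.01.01.02. Scheduled 26%. Belmark agreement on 06.02.02: 06.01.01.02 not covered. → 26%.
Line C: fertiliser → 06.02; aqueous → 06.02.02; crude → 06.02.02.01. Scheduled 23%. quota on 06.02.02 exhausted → over-quota 14%; Zerath agreement on 06.01.02: 06.02.02.01 not covered; Zerath agreement on 06.02.02: RVC ≥ 50% → 15% available; preference 15% not lower than 14% → no reduction. → 14%.
Line D: pharmaceutical → 06.01; powder → 06.01.02; analytical-grade → 06.01.02.02. Scheduled 31%. Zerath agreement on 06.01.02: RVC ≥ 50% → 3% available; Zerath agreement on 06.02.02: 06.01.02.02 not covered; preferential 3%. → 3%.
Sum: 34% + 26% + 14% + 3% = 77%.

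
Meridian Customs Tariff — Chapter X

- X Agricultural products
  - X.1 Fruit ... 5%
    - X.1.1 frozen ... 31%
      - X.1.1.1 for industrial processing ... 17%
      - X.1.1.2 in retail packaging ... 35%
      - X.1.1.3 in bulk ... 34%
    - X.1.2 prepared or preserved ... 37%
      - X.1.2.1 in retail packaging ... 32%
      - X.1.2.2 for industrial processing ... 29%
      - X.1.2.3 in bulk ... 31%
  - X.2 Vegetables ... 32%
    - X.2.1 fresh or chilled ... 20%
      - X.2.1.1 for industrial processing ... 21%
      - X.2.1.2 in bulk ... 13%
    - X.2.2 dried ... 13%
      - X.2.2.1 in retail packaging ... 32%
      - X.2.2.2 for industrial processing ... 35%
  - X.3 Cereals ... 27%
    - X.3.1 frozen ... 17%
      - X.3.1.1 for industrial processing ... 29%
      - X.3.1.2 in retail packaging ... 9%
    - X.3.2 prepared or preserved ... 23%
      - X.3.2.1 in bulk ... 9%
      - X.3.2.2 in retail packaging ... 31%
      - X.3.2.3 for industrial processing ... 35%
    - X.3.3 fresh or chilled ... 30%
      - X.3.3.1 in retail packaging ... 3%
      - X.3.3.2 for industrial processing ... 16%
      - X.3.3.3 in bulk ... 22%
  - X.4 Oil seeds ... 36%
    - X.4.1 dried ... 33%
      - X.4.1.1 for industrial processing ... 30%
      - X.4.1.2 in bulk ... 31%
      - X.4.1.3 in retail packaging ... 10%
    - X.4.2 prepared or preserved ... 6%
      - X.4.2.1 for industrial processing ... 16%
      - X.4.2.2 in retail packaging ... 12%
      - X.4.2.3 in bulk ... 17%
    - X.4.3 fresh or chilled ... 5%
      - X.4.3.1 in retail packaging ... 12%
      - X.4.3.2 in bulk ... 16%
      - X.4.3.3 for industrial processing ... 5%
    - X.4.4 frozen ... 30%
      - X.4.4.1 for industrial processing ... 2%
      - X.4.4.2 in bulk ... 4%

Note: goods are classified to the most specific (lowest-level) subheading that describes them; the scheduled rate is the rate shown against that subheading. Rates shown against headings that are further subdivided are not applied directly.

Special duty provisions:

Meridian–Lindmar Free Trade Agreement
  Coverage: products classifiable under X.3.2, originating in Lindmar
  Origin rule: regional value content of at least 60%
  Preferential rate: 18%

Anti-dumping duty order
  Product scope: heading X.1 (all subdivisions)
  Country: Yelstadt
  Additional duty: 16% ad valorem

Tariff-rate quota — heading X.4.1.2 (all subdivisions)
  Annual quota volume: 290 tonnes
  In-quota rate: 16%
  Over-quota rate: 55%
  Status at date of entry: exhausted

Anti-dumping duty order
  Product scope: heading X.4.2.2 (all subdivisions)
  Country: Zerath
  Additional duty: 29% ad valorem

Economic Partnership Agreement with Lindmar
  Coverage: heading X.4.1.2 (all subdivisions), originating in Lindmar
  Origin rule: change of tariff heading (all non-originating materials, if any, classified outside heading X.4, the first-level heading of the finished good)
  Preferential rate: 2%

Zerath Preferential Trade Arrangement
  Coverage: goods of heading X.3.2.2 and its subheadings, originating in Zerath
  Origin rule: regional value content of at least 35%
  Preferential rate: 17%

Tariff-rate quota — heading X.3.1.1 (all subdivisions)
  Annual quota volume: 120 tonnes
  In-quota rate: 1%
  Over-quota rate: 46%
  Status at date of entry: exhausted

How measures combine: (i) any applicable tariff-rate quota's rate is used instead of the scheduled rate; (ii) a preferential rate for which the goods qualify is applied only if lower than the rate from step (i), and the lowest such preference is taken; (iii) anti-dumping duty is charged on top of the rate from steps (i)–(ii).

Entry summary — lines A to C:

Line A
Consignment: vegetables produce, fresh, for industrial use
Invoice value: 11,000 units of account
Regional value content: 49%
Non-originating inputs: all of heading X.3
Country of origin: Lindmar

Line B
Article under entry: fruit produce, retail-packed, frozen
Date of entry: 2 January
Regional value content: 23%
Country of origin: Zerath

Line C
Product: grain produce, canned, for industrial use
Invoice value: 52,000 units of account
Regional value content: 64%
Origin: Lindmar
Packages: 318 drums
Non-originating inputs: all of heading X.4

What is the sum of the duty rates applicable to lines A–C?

74%

Line A: vegetables → X.2; fresh → X.2.1; for industrial use → X.2.1.1. Scheduled 21%. Lindmar agreement on X.3.2: X.2.1.1 not covered; Lindmar agreement on X.4.1.2: X.2.1.1 not covered. → 21%.
Line B: fruit → X.1; frozen → X.1.1; retail-packed → X.1.1.2. Scheduled 35%. Zerath agreement on X.3.2.2: X.1.1.2 not covered. → 35%.
Line C: grain → X.3; canned → X.3.2; for industrial use → X.3.2.3. Scheduled 35%. Lindmar agreement on X.3.2: RVC ≥ 60% → 18% available; Lindmar agreement on X.4.1.2: X.3.2.3 not covered; preferential 18%. → 18%.
Sum: 21% + 35% + 18% = 74%.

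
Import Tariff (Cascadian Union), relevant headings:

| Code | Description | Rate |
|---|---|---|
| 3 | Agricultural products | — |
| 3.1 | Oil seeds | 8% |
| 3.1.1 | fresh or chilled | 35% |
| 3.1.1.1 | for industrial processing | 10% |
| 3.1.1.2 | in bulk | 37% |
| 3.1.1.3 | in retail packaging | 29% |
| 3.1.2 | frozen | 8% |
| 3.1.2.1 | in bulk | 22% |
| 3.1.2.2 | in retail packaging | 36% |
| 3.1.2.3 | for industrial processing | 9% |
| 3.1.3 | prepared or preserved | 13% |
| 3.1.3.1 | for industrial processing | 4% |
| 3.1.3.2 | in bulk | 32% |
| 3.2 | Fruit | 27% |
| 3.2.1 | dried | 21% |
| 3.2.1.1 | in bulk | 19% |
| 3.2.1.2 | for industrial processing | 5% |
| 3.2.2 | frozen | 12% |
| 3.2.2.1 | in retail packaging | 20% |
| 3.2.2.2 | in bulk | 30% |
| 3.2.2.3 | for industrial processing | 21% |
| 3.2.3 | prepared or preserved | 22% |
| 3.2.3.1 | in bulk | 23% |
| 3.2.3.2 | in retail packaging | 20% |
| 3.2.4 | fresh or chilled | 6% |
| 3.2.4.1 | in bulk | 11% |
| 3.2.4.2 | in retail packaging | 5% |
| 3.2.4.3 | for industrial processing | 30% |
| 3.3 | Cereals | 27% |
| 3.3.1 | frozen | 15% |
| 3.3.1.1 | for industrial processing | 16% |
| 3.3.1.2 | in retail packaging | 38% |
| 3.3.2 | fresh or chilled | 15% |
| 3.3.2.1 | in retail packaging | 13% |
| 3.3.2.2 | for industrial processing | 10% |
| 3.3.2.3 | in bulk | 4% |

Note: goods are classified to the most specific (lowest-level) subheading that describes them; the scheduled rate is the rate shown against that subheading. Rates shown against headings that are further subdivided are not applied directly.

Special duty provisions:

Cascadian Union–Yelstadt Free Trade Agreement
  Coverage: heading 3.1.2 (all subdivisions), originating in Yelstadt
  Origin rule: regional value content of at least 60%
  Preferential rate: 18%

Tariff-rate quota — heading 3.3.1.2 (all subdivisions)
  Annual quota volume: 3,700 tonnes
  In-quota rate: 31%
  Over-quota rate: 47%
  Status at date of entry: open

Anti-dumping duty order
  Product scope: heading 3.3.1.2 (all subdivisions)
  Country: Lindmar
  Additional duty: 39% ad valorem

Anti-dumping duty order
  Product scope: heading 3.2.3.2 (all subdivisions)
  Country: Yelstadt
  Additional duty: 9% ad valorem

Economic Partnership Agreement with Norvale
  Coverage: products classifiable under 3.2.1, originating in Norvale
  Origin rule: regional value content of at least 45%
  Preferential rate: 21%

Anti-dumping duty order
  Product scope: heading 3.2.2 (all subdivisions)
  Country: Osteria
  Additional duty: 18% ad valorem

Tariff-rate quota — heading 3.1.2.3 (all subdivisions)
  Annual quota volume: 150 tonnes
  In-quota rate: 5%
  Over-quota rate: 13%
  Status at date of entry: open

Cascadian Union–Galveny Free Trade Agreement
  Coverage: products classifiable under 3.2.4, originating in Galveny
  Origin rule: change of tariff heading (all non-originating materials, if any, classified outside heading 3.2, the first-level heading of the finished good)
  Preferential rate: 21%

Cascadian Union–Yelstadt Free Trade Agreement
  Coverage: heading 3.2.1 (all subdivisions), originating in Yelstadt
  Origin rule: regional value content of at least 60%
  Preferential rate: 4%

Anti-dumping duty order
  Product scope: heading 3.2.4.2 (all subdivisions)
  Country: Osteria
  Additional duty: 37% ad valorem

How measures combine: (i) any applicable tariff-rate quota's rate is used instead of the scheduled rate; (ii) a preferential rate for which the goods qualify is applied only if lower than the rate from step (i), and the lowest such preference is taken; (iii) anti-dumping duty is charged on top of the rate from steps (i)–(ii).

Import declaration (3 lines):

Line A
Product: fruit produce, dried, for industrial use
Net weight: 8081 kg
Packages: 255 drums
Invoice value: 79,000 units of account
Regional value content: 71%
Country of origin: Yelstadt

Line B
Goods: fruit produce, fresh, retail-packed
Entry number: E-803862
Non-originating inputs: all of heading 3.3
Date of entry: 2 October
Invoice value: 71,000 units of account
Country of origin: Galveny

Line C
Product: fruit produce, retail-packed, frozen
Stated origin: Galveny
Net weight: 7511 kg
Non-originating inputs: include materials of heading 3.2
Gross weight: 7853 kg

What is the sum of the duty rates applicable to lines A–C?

Line A: fruit → 3.2; dried → 3.2.1; for industrial use → 3.2.1.2. Scheduled 5%. Yelstadt agreement on 3.1.2: 3.2.1.2 not covered; Yelstadt agreement on 3.2.1: RVC ≥ 60% → 4% available; preferential 4%. → 4%.
Line B: fruit → 3.2; fresh → 3.2.4; retail-packed → 3.2.4.2. Scheduled 5%. Galveny agreement on 3.2.4: CTH met → 21% available; preference 21% not lower than 5% → no reduction. → 5%.
Line C: fruit → 3.2; frozen → 3.2.2; retail-packed → 3.2.2.1. Scheduled 20%. Galveny agreement on 3.2.4: 3.2.2.1 not covered. → 20%.
Sum: 4% + 5% + 20% = 29%.

29%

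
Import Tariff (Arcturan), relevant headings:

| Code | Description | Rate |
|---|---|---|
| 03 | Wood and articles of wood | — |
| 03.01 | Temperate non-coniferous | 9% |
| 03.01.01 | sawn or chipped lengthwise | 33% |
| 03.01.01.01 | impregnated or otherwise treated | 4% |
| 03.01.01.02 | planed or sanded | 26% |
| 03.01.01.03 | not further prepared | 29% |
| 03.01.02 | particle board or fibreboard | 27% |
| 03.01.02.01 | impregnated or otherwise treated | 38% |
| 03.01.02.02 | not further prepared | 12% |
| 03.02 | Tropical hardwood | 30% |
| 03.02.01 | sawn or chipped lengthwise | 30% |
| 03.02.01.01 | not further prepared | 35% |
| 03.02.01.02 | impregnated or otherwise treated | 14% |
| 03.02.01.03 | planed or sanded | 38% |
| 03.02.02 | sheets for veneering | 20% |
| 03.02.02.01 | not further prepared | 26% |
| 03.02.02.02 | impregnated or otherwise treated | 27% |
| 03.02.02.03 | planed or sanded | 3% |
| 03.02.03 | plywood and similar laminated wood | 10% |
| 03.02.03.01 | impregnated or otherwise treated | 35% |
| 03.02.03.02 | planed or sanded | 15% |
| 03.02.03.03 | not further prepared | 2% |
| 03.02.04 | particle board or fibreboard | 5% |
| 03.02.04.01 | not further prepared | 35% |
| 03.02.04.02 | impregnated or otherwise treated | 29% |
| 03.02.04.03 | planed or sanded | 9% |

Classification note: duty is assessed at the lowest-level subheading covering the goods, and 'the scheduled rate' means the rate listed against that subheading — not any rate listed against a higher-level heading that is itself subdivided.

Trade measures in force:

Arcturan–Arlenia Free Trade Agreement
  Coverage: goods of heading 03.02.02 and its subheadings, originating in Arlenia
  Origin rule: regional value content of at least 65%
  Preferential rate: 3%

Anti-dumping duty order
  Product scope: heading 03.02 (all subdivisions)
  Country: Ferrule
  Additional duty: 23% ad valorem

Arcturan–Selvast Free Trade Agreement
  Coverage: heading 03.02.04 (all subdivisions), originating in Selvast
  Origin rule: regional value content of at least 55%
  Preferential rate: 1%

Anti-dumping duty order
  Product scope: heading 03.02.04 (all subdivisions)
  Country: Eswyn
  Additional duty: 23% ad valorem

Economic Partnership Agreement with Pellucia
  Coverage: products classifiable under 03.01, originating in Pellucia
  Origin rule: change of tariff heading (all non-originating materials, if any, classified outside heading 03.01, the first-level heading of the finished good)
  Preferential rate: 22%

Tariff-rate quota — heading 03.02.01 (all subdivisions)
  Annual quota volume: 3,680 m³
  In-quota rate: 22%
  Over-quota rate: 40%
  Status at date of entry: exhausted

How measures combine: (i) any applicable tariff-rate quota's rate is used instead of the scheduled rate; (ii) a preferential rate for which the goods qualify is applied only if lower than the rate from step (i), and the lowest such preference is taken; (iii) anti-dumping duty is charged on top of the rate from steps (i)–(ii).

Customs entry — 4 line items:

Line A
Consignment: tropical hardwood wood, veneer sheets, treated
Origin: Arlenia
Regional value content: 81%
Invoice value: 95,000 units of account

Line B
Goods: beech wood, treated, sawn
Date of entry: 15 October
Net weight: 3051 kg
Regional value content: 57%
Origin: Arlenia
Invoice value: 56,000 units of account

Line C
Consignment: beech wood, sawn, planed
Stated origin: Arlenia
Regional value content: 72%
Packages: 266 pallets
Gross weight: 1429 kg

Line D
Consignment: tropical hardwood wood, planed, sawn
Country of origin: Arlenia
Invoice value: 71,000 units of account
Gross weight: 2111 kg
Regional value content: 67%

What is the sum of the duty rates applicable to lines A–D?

73%

Line A: tropical hardwood → 03.02; veneer sheets → 03.02.02; treated → 03.02.02.02. Scheduled 27%. Arlenia agreement on 03.02.02: RVC ≥ 65% → 3% available; preferential 3%. → 3%.
Line B: beech → 03.01; sawn → 03.01.01; treated → 03.01.01.01. Scheduled 4%. Arlenia agreement on 03.02.02: 03.01.01.01 not covered. → 4%.
Line C: beech → 03.01; sawn → 03.01.01; planed → 03.01.01.02. Scheduled 26%. Arlenia agreement on 03.02.02: 03.01.01.02 not covered. → 26%.
Line D: tropical hardwood → 03.02; sawn → 03.02.01; planed → 03.02.01.03. Scheduled 38%. quota on 03.02.01 exhausted → over-quota 40%; Arlenia agreement on 03.02.02: 03.02.01.03 not covered. → 40%.
Sum: 3% + 4% + 26% + 40% = 73%.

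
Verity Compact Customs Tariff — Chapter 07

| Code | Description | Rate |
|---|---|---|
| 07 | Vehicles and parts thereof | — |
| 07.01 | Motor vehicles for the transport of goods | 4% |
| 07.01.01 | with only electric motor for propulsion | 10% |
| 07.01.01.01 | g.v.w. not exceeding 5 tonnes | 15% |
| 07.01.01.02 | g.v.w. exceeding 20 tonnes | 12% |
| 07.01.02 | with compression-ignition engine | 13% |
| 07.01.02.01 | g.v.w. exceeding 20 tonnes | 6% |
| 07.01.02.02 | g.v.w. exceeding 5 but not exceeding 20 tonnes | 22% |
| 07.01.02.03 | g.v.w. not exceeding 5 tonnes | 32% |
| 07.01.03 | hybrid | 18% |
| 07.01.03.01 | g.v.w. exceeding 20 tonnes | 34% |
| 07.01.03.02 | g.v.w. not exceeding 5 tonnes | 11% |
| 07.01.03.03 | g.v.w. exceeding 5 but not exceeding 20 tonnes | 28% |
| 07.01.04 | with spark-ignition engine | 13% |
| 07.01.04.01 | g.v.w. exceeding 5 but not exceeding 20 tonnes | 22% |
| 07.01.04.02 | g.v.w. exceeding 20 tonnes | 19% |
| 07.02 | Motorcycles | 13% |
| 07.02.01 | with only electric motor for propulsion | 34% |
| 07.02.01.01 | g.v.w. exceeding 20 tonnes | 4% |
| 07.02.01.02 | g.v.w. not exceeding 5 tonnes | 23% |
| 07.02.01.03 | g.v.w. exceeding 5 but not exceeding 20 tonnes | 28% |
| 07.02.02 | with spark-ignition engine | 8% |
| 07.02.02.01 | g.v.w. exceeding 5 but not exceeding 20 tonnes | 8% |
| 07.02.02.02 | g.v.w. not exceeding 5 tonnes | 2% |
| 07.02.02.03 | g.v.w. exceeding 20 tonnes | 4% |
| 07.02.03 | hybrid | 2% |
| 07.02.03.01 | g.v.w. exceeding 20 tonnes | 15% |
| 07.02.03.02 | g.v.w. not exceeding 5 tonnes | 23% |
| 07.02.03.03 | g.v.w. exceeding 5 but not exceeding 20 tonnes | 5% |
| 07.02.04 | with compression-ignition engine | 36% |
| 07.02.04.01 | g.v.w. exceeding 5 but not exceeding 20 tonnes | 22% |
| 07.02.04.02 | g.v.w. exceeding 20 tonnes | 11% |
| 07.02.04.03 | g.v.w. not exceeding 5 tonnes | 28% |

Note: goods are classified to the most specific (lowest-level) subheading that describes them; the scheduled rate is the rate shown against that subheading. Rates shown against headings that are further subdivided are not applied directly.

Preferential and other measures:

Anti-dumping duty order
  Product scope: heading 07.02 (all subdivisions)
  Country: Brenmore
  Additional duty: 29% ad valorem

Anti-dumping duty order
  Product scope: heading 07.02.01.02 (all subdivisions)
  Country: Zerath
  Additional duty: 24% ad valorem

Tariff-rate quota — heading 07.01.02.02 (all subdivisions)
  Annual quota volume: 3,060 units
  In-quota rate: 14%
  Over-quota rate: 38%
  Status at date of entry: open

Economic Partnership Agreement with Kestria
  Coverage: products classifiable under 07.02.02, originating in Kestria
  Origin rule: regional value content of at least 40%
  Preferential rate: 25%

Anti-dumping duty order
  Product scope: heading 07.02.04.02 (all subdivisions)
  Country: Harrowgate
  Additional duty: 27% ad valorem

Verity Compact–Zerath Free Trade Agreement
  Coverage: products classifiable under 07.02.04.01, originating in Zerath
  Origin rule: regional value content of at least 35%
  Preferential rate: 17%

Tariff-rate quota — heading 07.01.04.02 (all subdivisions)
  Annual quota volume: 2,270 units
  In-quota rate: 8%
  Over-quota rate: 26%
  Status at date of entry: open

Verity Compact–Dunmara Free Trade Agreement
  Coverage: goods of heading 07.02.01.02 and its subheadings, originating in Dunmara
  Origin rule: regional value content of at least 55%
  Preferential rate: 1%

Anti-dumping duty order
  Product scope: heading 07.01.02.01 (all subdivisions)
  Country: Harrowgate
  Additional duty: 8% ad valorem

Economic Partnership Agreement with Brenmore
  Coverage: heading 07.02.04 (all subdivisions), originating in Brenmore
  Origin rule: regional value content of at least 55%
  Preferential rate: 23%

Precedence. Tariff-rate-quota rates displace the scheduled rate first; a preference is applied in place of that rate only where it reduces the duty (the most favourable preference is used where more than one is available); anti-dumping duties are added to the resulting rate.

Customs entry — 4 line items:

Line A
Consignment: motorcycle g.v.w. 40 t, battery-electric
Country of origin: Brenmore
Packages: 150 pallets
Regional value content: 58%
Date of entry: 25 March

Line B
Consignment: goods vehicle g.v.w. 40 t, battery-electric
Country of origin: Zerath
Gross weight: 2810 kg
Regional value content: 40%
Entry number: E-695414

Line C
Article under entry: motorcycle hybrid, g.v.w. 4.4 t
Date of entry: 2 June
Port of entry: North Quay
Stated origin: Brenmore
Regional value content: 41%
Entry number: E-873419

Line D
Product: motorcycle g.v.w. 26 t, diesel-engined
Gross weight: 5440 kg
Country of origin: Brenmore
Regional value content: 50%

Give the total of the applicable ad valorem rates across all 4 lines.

137%

Line A: motorcycle → 07.02; battery-electric → 07.02.01; g.v.w. 40 t → 07.02.01.01. Scheduled 4%. Brenmore agreement on 07.02.04: 07.02.01.01 not covered; anti-dumping (Brenmore, 07.02): +29%; total 4% + 29% = 33%. → 33%.
Line B: goods vehicle → 07.01; battery-electric → 07.01.01; g.v.w. 40 t → 07.01.01.02. Scheduled 12%. Zerath agreement on 07.02.04.01: 07.01.01.02 not covered. → 12%.
Line C: motorcycle → 07.02; hybrid → 07.02.03; g.v.w. 4.4 t → 07.02.03.02. Scheduled 23%. Brenmore agreement on 07.02.04: 07.02.03.02 not covered; anti-dumping (Brenmore, 07.02): +29%; total 23% + 29% = 52%. → 52%.
Line D: motorcycle → 07.02; diesel-engined → 07.02.04; g.v.w. 26 t → 07.02.04.02. Scheduled 11%. Brenmore agreement on 07.02.04: RVC < 55%; anti-dumping (Brenmore, 07.02): +29%; total 11% + 29% = 40%. → 40%.
Sum: 33% + 12% + 52% + 40% = 137%.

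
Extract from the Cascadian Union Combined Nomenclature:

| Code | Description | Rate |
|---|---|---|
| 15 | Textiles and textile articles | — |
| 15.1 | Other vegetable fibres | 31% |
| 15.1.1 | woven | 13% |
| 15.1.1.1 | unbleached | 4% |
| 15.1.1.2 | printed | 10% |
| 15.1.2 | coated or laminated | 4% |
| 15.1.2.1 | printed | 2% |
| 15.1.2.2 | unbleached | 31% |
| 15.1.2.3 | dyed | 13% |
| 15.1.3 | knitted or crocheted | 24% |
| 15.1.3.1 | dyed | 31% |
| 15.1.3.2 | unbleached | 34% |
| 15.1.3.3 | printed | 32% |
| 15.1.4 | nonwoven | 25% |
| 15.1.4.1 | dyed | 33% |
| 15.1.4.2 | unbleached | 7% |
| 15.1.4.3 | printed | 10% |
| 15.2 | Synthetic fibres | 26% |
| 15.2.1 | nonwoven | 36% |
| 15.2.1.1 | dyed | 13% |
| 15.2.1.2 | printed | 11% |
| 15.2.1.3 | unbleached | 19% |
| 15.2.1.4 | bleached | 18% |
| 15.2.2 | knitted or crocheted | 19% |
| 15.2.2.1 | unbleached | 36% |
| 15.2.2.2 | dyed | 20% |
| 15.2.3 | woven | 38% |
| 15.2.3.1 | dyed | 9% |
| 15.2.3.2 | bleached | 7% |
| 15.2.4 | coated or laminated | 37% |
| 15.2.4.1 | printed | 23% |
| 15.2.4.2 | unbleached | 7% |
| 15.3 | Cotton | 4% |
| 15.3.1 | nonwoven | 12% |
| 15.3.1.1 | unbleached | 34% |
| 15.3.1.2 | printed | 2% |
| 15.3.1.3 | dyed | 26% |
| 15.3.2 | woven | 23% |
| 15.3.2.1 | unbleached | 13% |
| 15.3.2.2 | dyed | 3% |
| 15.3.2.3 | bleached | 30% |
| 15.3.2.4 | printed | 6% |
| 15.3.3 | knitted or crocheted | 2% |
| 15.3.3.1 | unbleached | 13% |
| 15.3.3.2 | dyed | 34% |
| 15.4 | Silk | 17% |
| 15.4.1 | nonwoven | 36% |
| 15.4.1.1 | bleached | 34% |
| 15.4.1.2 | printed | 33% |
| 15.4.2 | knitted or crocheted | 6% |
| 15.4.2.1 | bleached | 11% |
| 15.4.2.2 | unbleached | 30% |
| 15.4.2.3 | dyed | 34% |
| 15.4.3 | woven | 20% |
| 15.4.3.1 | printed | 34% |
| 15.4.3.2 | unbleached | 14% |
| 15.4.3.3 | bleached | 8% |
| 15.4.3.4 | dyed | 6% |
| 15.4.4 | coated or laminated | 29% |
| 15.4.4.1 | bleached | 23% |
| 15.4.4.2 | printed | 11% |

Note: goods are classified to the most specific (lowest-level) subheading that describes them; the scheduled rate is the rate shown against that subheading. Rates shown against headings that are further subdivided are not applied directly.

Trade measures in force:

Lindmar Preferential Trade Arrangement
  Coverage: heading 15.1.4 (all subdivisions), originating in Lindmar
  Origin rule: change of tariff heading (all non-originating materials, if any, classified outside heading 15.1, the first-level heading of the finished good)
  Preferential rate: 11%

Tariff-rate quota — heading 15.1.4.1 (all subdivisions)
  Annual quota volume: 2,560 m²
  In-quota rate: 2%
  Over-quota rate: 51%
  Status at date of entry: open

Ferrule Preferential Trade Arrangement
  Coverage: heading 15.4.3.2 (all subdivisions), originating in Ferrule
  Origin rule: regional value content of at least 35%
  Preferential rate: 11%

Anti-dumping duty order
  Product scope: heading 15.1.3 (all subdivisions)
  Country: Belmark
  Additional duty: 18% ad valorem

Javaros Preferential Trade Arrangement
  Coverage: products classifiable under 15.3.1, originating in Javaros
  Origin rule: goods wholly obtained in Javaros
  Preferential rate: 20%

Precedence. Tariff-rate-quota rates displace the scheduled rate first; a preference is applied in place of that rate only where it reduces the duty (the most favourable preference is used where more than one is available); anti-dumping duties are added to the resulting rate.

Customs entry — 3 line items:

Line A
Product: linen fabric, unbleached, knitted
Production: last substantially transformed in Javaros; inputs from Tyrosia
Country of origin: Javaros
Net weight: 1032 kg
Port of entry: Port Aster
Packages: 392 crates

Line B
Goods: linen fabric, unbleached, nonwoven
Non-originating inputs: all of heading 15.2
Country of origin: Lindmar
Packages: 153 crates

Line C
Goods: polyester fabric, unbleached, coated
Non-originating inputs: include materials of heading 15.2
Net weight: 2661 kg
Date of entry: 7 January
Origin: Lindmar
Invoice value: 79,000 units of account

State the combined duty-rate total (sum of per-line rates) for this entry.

Line A: linen → 15.1; knitted → 15.1.3; unbleached → 15.1.3.2. Scheduled 34%. Javaros agreement on 15.3.1: 15.1.3.2 not covered. → 34%.
Line B: linen → 15.1; nonwoven → 15.1.4; unbleached → 15.1.4.2. Scheduled 7%. Lindmar agreement on 15.1.4: CTH met → 11% available; preference 11% not lower than 7% → no reduction. → 7%.
Line C: polyester → 15.2; coated → 15.2.4; unbleached → 15.2.4.2. Scheduled 7%. Lindmar agreement on 15.1.4: 15.2.4.2 not covered. → 7%.
Sum: 34% + 7% + 7% = 48%.

48%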